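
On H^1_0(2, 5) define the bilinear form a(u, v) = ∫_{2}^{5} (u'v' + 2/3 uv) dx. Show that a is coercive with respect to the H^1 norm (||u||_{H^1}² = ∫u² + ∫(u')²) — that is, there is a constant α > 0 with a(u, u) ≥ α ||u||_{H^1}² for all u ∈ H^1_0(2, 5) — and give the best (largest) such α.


α = (6 + π^2)/(9 + π^2)

Coercivity of a(·,·) on H^1_0(2, 5) means a(u, u) ≥ α ||u||_{H^1}² for every u ∈ H^1_0.
The interval has length L = 3, and Poincaré/coercivity depend only on L. Here a(u, u) = ∫(u')² + (2/3)·∫u².
Here 0 < c = 2/3 < 1. The condition a(u,u) ≥ α||u||_{H^1}² reads (1−α)∫(u')² ≥ (α−c)∫u². Any admissible α is ≤ 1 (rapidly oscillating u have ∫u²/∫(u')² → 0), and α = 1 would force 0 ≥ (1−c)∫u², impossible since c < 1; so 1−α > 0. By the sharp Poincaré inequality on H^1_0 of an interval of length L, ∫(u')² ≥ (π/L)²∫u² with equality for the first sine mode sin(π(x−x₀)/L) (x₀ the left endpoint), so the inequality holds for all u iff (1−α)(π/L)² ≥ α − c, i.e. α ≤ ((π/L)² + c)/((π/L)² + 1) = (1 + c(L/π)²)/(1 + (L/π)²). With (π/L)² = π^2/9 and c = 2/3, the largest admissible constant is α = ((π/L)² + c)/((π/L)² + 1).
Simplifying, α = (6 + π^2)/(9 + π^2).


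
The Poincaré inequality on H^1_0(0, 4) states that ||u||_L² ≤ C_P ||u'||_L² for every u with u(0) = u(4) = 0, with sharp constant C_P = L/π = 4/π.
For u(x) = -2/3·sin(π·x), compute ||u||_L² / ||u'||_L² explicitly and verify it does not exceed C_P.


||u||_L² / ||u'||_L² = 1/π < C_P = 4/π.

u(x) = -2/3·sin(π·x), so u'(x) = -2*π*cos(π*x)/3.
Writing u(x) = A·sin(kπx/L) with A = -2/3 and k = 4, use ∫_0^L sin²(kπx/L) dx = L/2 and ∫_0^L cos²(kπx/L) dx = L/2.
u² = 4/9·sin²(π·x) and (u')² = 4*π^2/9·cos²(π·x), and each of sin², cos² integrates to L/2 = 2 over (0, 4).
∫_0^4 u² dx = 8/9, so ||u||_L² = 2*sqrt(2)/3.
∫_0^4 (u')² dx = 8*π^2/9, so ||u'||_L² = 2*sqrt(2)*π/3.
Ratio ||u||_L² / ||u'||_L² = 1/π.
Sharp Poincaré constant on H^1_0(0, 4) is C_P = L/π = 4/π, achieved by sin(π/4·x).
This is the k = 4 harmonic; the ratio L/(kπ) is strictly less than C_P = L/π, consistent with the sharp inequality ||u||_L² ≤ C_P ||u'||_L².


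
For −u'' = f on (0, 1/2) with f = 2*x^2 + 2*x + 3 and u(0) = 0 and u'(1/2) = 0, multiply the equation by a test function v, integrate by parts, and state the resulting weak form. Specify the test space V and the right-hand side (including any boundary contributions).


V = {v ∈ H^1(0, 1/2) : v(0) = 0} (test functions vanish at x = 0 where u is specified); weak form: ∫_0^1/2 u'v' dx = ∫_0^1/2 (2*x^2 + 2*x + 3) v dx for all v ∈ V.

Multiply both sides by a test function v and integrate from 0 to 1/2:
  ∫_0^1/2 −u''(x) v(x) dx = ∫_0^1/2 f(x) v(x) dx.
Integrate the LHS by parts once:
  ∫_0^1/2 −u'' v dx = −[u'(x) v(x)]_0^1/2 + ∫_0^1/2 u'(x) v'(x) dx.
Thus ∫_0^1/2 u'(x) v'(x) dx = ∫_0^1/2 f(x) v(x) dx + [u'(x) v(x)]_0^1/2.
Choose V so that boundary terms are either known or forced to vanish.
Mixed BC: u(0) = 0 (Dirichlet) and u'(1/2) = 0 (Neumann). Define V = {v ∈ H^1(0, 1/2) : v(0) = 0}. Then [u' v]_0^1/2 = u'(1/2)·v(1/2) − u'(0)·0 = 0.
Weak formulation: find u (satisfying any essential BC) such that ∫_0^1/2 u'(x) v'(x) dx = ∫_0^1/2 f v dx for all v ∈ V (Dirichlet at 0 absorbed into V; the Neumann datum at x = 1/2 is zero, so no boundary term remains).
Substituting f(x) = 2*x^2 + 2*x + 3, the right-hand side is ∫_0^1/2 (2*x^2 + 2*x + 3) v dx.


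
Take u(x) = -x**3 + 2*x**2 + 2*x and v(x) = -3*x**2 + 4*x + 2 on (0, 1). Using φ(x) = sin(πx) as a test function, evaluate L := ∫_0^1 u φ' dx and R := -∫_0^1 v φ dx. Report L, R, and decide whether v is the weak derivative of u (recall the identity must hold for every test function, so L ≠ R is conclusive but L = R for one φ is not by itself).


LHS = -5/π - 12/π^3, RHS = -5/π - 12/π^3. Yes, v = u' weakly.

u(x) = -x**3 + 2*x**2 + 2*x, classical derivative u'(x) = -3*x**2 + 4*x + 2.
φ(x) = sin(πx), so φ'(x) = π*cos(π*x).
Note φ(0) = φ(1) = 0, so the boundary term u·φ vanishes.
LHS = ∫_0^1 u(x) φ'(x) dx = ∫_0^1 (-π*x^3*cos(π*x) + 2*π*x^2*cos(π*x) + 2*π*x*cos(π*x)) dx. Term by term:
  ∫_0^1 -π*x^3*cos(π*x) dx = -12/π^3 + 3/π;  ∫_0^1 2*π*x*cos(π*x) dx = -4/π;  ∫_0^1 2*π*x^2*cos(π*x) dx = -4/π.
Sum: -12/π^3 + 3/π − 4/π − 4/π = -5/π - 12/π^3.
So LHS = -5/π - 12/π^3.
∫_0^1 v(x) φ(x) dx = ∫_0^1 (-3*x^2*sin(π*x) + 4*x*sin(π*x) + 2*sin(π*x)) dx. Term by term:
  ∫_0^1 2*sin(π*x) dx = 4/π;  ∫_0^1 -3*x^2*sin(π*x) dx = -3/π + 12/π^3;  ∫_0^1 4*x*sin(π*x) dx = 4/π.
Sum: 4/π + -3/π + 12/π^3 + 4/π = 12/π^3 + 5/π.
So RHS = -∫_0^1 v(x) φ(x) dx = -5/π - 12/π^3.
LHS = RHS, so the identity holds for this test φ.
Moreover u is smooth here and v(x) = u'(x) = -3*x**2 + 4*x + 2 pointwise, so the identity holds for every test function. Hence v is the weak derivative of u.


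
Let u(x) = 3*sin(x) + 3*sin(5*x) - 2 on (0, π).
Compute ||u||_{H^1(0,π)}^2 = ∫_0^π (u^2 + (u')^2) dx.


||u||_{H^1(0,π)}^2 = -144/5 + 130*π

u'(x) = 3*cos(x) + 15*cos(5*x).
Expand u² and (u')² and integrate term by term on (0, π), using: for integers n ≥ 1, ∫_0^π sin²(nx) dx = ∫_0^π cos²(nx) dx = π/2; for n ≠ n', ∫_0^π sin(nx)sin(n'x) dx = ∫_0^π cos(nx)cos(n'x) dx = 0; and by product-to-sum, ∫_0^π sin(nx)cos(n'x) dx = ½∫_0^π [sin((n+n')x) + sin((n−n')x)] dx, which is 0 when n+n' is even and 2n/(n²−n'²) when n+n' is odd (it need not vanish on (0, π)). For the constant mode: ∫_0^π 1 dx = π, ∫_0^π cos(nx) dx = 0, ∫_0^π sin(nx) dx = (1−(−1)^n)/n.
  u² squared terms: (-2)²·∫1 dx = 4·π = 4*π;  (3)²·∫sin(x)² dx = 9·π/2 = 9*π/2;  (3)²·∫sin(5x)² dx = 9·π/2 = 9*π/2.
  u² cross terms: 2·(-2)·(3)·∫1·sin(x) dx = -12·(2) = -24;  2·(-2)·(3)·∫1·sin(5x) dx = -12·(2/5) = -24/5;  2·(3)·(3)·∫sin(x)·sin(5x) dx = 18·(0) = 0.
  So ∫_0^π u² dx = 4*π + 9*π/2 + 9*π/2 − 24 − 24/5 + 0 = -144/5 + 13*π.
  (u')² squared terms: (3)²·∫cos(x)² dx = 9·π/2 = 9*π/2;  (15)²·∫cos(5x)² dx = 225·π/2 = 225*π/2.
  (u')² cross terms: 2·(3)·(15)·∫cos(x)·cos(5x) dx = 90·(0) = 0.
  So ∫_0^π (u')² dx = 9*π/2 + 225*π/2 + 0 = 117*π.
||u||_{H^1}^2 = (-144/5 + 13*π) + (117*π) = -144/5 + 130*π.


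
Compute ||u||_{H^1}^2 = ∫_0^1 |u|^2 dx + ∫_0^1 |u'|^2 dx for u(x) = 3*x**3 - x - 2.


||u||_{H^1}^2 = 307/21

The H^1 norm (squared) on an interval (0, L) is
  ||u||_{H^1}^2 = ∫_0^L u(x)^2 dx + ∫_0^L u'(x)^2 dx.
Compute u'(x) = 9*x**2 - 1.
Then u(x)^2 = 9*x**6 - 6*x**4 - 12*x**3 + x**2 + 4*x + 4 and u'(x)^2 = 81*x**4 - 18*x**2 + 1.
Integrate each monomial from 0 to 1 using ∫_0^1 c·x^n dx = c·1^(n+1)/(n+1):
  ∫_0^1 u(x)^2 dx = ∫_0^1 (9*x^6 - 6*x^4 - 12*x^3 + x^2 + 4*x + 4) dx. Term by term:
    ∫_0^1 9*x^6 dx = 9/7;  ∫_0^1 -6*x^4 dx = -6/5;  ∫_0^1 -12*x^3 dx = -3;
    ∫_0^1 x^2 dx = 1/3;  ∫_0^1 4*x dx = 2;  ∫_0^1 4 dx = 4.
  Sum: 9/7 − 6/5 − 3 + 1/3 + 2 + 4 = 359/105.
  ∫_0^1 u'(x)^2 dx = ∫_0^1 (81*x^4 - 18*x^2 + 1) dx. Term by term:
    ∫_0^1 81*x^4 dx = 81/5;  ∫_0^1 -18*x^2 dx = -6;  ∫_0^1 1 dx = 1.
  Sum: 81/5 − 6 + 1 = 56/5.
Adding: ||u||_{H^1}^2 = 359/105 + 56/5 = 307/21.


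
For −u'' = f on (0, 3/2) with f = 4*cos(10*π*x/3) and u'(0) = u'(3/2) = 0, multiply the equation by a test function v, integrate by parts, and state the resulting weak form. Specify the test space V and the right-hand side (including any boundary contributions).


V = H^1(0, 3/2) (no boundary constraint on v; u is determined up to an additive constant); weak form: ∫_0^3/2 u'v' dx = ∫_0^3/2 (4*cos(10*π*x/3)) v dx for all v ∈ V.

Multiply both sides by a test function v and integrate from 0 to 3/2:
  ∫_0^3/2 −u''(x) v(x) dx = ∫_0^3/2 f(x) v(x) dx.
Integrate the LHS by parts once:
  ∫_0^3/2 −u'' v dx = −[u'(x) v(x)]_0^3/2 + ∫_0^3/2 u'(x) v'(x) dx.
Thus ∫_0^3/2 u'(x) v'(x) dx = ∫_0^3/2 f(x) v(x) dx + [u'(x) v(x)]_0^3/2.
Choose V so that boundary terms are either known or forced to vanish.
u has homogeneous Neumann: u'(0) = u'(3/2) = 0. So [u' v]_0^3/2 = 0·v(3/2) − 0·v(0) = 0 for any v; take V = H^1(0, 3/2).
Weak formulation: find u (satisfying any essential BC) such that ∫_0^3/2 u'(x) v'(x) dx = ∫_0^3/2 f v dx for all v ∈ V (homogeneous Neumann, so boundary terms vanish).
Substituting f(x) = 4*cos(10*π*x/3), the right-hand side is ∫_0^3/2 (4*cos(10*π*x/3)) v dx.
Compatibility check (pure Neumann): taking v ≡ 1 ∈ V gives 0 = ∫_0^3/2 f dx + (0) − (0), i.e. ∫_0^3/2 f dx must equal u'(0) − u'(3/2) = 0. Indeed ∫_0^3/2 (4*cos(10*π*x/3)) dx = 0, so the data are compatible. The solution is then unique only up to an additive constant (fix it e.g. by requiring ∫_0^3/2 u dx = 0).


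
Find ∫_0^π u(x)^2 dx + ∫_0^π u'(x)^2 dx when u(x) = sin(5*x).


||u||_{H^1(0,π)}^2 = 13*π

u'(x) = 5*cos(5*x).
Expand u² and (u')² and integrate term by term on (0, π), using: for integers n ≥ 1, ∫_0^π sin²(nx) dx = ∫_0^π cos²(nx) dx = π/2; for n ≠ n', ∫_0^π sin(nx)sin(n'x) dx = ∫_0^π cos(nx)cos(n'x) dx = 0; and by product-to-sum, ∫_0^π sin(nx)cos(n'x) dx = ½∫_0^π [sin((n+n')x) + sin((n−n')x)] dx, which is 0 when n+n' is even and 2n/(n²−n'²) when n+n' is odd (it need not vanish on (0, π)).
  u² squared terms: (1)²·∫sin(5x)² dx = 1·π/2 = π/2.
  So ∫_0^π u² dx = π/2.
  (u')² squared terms: (5)²·∫cos(5x)² dx = 25·π/2 = 25*π/2.
  So ∫_0^π (u')² dx = 25*π/2.
||u||_{H^1}^2 = (π/2) + (25*π/2) = 13*π.


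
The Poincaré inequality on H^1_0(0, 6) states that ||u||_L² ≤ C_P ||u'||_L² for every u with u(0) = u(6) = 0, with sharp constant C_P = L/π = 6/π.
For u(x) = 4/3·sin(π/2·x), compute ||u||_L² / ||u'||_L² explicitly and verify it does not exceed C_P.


||u||_L² / ||u'||_L² = 2/π < C_P = 6/π.

u(x) = 4/3·sin(π/2·x), so u'(x) = 2*π*cos(π*x/2)/3.
Writing u(x) = A·sin(kπx/L) with A = 4/3 and k = 3, use ∫_0^L sin²(kπx/L) dx = L/2 and ∫_0^L cos²(kπx/L) dx = L/2.
u² = 16/9·sin²(π/2·x) and (u')² = 4*π^2/9·cos²(π/2·x), and each of sin², cos² integrates to L/2 = 3 over (0, 6).
∫_0^6 u² dx = 16/3, so ||u||_L² = 4*sqrt(3)/3.
∫_0^6 (u')² dx = 4*π^2/3, so ||u'||_L² = 2*sqrt(3)*π/3.
Ratio ||u||_L² / ||u'||_L² = 2/π.
Sharp Poincaré constant on H^1_0(0, 6) is C_P = L/π = 6/π, achieved by sin(π/6·x).
This is the k = 3 harmonic; the ratio L/(kπ) is strictly less than C_P = L/π, consistent with the sharp inequality ||u||_L² ≤ C_P ||u'||_L².


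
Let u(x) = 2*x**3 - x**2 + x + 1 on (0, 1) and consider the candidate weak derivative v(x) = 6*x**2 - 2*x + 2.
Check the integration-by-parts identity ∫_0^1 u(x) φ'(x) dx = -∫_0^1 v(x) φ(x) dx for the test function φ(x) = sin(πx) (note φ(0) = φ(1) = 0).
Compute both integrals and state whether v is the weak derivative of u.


LHS = -6/π + 24/π^3, RHS = -8/π + 24/π^3. No, v is not the weak derivative of u.

u(x) = 2*x**3 - x**2 + x + 1, classical derivative u'(x) = 6*x**2 - 2*x + 1.
φ(x) = sin(πx), so φ'(x) = π*cos(π*x).
Note φ(0) = φ(1) = 0, so the boundary term u·φ vanishes.
LHS = ∫_0^1 u(x) φ'(x) dx = ∫_0^1 (2*π*x^3*cos(π*x) - π*x^2*cos(π*x) + π*x*cos(π*x) + π*cos(π*x)) dx. Term by term:
  ∫_0^1 π*cos(π*x) dx = 0;  ∫_0^1 π*x*cos(π*x) dx = -2/π;  ∫_0^1 -π*x^2*cos(π*x) dx = 2/π;
  ∫_0^1 2*π*x^3*cos(π*x) dx = -6/π + 24/π^3.
Sum: 0 − 2/π + 2/π + -6/π + 24/π^3 = -6/π + 24/π^3.
So LHS = -6/π + 24/π^3.
∫_0^1 v(x) φ(x) dx = ∫_0^1 (6*x^2*sin(π*x) - 2*x*sin(π*x) + 2*sin(π*x)) dx. Term by term:
  ∫_0^1 2*sin(π*x) dx = 4/π;  ∫_0^1 -2*x*sin(π*x) dx = -2/π;  ∫_0^1 6*x^2*sin(π*x) dx = -24/π^3 + 6/π.
Sum: 4/π − 2/π + -24/π^3 + 6/π = -24/π^3 + 8/π.
So RHS = -∫_0^1 v(x) φ(x) dx = -8/π + 24/π^3.
LHS − RHS = 2/π ≠ 0, so the identity fails.
(For a valid weak derivative the identity must hold for EVERY test function, in particular this one. The failure shows v is NOT the weak derivative of u.)
Correct weak derivative would be u'(x) = 6*x**2 - 2*x + 1.


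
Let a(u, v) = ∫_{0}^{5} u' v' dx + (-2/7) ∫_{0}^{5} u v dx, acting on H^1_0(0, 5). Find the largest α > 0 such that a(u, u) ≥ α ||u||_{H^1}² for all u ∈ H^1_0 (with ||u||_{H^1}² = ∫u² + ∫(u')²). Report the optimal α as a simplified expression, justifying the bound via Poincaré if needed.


α = (-50/7 + π^2)/(π^2 + 25)

Coercivity of a(·,·) on H^1_0(0, 5) means a(u, u) ≥ α ||u||_{H^1}² for every u ∈ H^1_0.
The interval has length L = 5, and Poincaré/coercivity depend only on L. Here a(u, u) = ∫(u')² + (-2/7)·∫u².
Here c = -2/7 < 0 with |c| < (π/L)² = π^2/25, so coercivity still holds. The condition a(u,u) ≥ α||u||_{H^1}² reads (1−α)∫(u')² ≥ (α−c)∫u². Any admissible α is ≤ 1 (rapidly oscillating u have ∫u²/∫(u')² → 0), and α = 1 would force 0 ≥ (1−c)∫u², impossible since c < 1; so 1−α > 0. By the sharp Poincaré inequality on H^1_0 of an interval of length L, ∫(u')² ≥ (π/L)²∫u² with equality for the first sine mode sin(π(x−x₀)/L) (x₀ the left endpoint), so the inequality holds for all u iff (1−α)(π/L)² ≥ α − c, i.e. α ≤ ((π/L)² + c)/((π/L)² + 1) = (1 + c(L/π)²)/(1 + (L/π)²). (Direct route, valid since c ≤ 0: Poincaré gives c∫u² ≥ c(L/π)²∫(u')², so a(u,u) ≥ (1 + c(L/π)²)∫(u')², while ||u||_{H^1}² ≤ (1 + (L/π)²)∫(u')²; dividing yields the same α.) With (π/L)² = π^2/25 and c = -2/7, the largest admissible constant is α = ((π/L)² + c)/((π/L)² + 1).
Simplifying, α = (-50/7 + π^2)/(π^2 + 25).


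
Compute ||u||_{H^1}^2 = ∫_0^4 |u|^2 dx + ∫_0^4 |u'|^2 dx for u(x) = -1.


||u||_{H^1}^2 = 4

The H^1 norm (squared) on an interval (0, L) is
  ||u||_{H^1}^2 = ∫_0^L u(x)^2 dx + ∫_0^L u'(x)^2 dx.
Compute u'(x) = 0.
Then u(x)^2 = 1 and u'(x)^2 = 0.
Integrate each monomial from 0 to 4 using ∫_0^4 c·x^n dx = c·4^(n+1)/(n+1):
  ∫_0^4 u(x)^2 dx = ∫_0^4 (1) dx. Term by term:
    ∫_0^4 1 dx = 4.
  ∫_0^4 u'(x)^2 dx = ∫_0^4 (0) dx. Term by term:
    ∫_0^4 0 dx = 0.
Adding: ||u||_{H^1}^2 = 4 + 0 = 4.


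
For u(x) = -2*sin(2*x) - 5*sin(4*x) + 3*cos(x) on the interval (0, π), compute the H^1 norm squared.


||u||_{H^1(0,π)}^2 = -64 + 463*π/2

u'(x) = -3*sin(x) - 4*cos(2*x) - 20*cos(4*x).
Expand u² and (u')² and integrate term by term on (0, π), using: for integers n ≥ 1, ∫_0^π sin²(nx) dx = ∫_0^π cos²(nx) dx = π/2; for n ≠ n', ∫_0^π sin(nx)sin(n'x) dx = ∫_0^π cos(nx)cos(n'x) dx = 0; and by product-to-sum, ∫_0^π sin(nx)cos(n'x) dx = ½∫_0^π [sin((n+n')x) + sin((n−n')x)] dx, which is 0 when n+n' is even and 2n/(n²−n'²) when n+n' is odd (it need not vanish on (0, π)).
  u² squared terms: (-5)²·∫sin(4x)² dx = 25·π/2 = 25*π/2;  (-2)²·∫sin(2x)² dx = 4·π/2 = 2*π;  (3)²·∫cos(x)² dx = 9·π/2 = 9*π/2.
  u² cross terms: 2·(-5)·(-2)·∫sin(4x)·sin(2x) dx = 20·(0) = 0;  2·(-5)·(3)·∫sin(4x)·cos(x) dx = -30·(8/15) = -16;  2·(-2)·(3)·∫sin(2x)·cos(x) dx = -12·(4/3) = -16.
  So ∫_0^π u² dx = 25*π/2 + 2*π + 9*π/2 + 0 − 16 − 16 = -32 + 19*π.
  (u')² squared terms: (-20)²·∫cos(4x)² dx = 400·π/2 = 200*π;  (-4)²·∫cos(2x)² dx = 16·π/2 = 8*π;  (-3)²·∫sin(x)² dx = 9·π/2 = 9*π/2.
  (u')² cross terms: 2·(-20)·(-4)·∫cos(4x)·cos(2x) dx = 160·(0) = 0;  2·(-20)·(-3)·∫cos(4x)·sin(x) dx = 120·(-2/15) = -16;  2·(-4)·(-3)·∫cos(2x)·sin(x) dx = 24·(-2/3) = -16.
  So ∫_0^π (u')² dx = 200*π + 8*π + 9*π/2 + 0 − 16 − 16 = -32 + 425*π/2.
||u||_{H^1}^2 = (-32 + 19*π) + (-32 + 425*π/2) = -64 + 463*π/2.


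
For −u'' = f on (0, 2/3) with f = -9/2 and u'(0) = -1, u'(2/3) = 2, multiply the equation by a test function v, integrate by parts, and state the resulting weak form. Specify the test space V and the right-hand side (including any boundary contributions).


V = H^1(0, 2/3) (v unrestricted at boundary; u is determined up to an additive constant); weak form: ∫_0^2/3 u'v' dx = ∫_0^2/3 (-9/2) v dx + 2·v(2/3) + v(0) for all v ∈ V.

Multiply both sides by a test function v and integrate from 0 to 2/3:
  ∫_0^2/3 −u''(x) v(x) dx = ∫_0^2/3 f(x) v(x) dx.
Integrate the LHS by parts once:
  ∫_0^2/3 −u'' v dx = −[u'(x) v(x)]_0^2/3 + ∫_0^2/3 u'(x) v'(x) dx.
Thus ∫_0^2/3 u'(x) v'(x) dx = ∫_0^2/3 f(x) v(x) dx + [u'(x) v(x)]_0^2/3.
Choose V so that boundary terms are either known or forced to vanish.
u has inhomogeneous Neumann u'(0) = -1, u'(2/3) = 2. [u' v]_0^2/3 = (2)·v(2/3) − (-1)·v(0) = 2·v(2/3) + v(0). Take V = H^1(0, 2/3); boundary term becomes part of RHS.
Weak formulation: find u (satisfying any essential BC) such that ∫_0^2/3 u'(x) v'(x) dx = ∫_0^2/3 f v dx + 2·v(2/3) + v(0) for all v ∈ V (Neumann data are natural BCs: they enter the RHS as boundary terms).
Substituting f(x) = -9/2, the right-hand side is ∫_0^2/3 (-9/2) v dx + 2·v(2/3) + v(0).
Compatibility check (pure Neumann): taking v ≡ 1 ∈ V gives 0 = ∫_0^2/3 f dx + (2) − (-1), i.e. ∫_0^2/3 f dx must equal u'(0) − u'(2/3) = -3. Indeed ∫_0^2/3 (-9/2) dx = -3, so the data are compatible. The solution is then unique only up to an additive constant (fix it e.g. by requiring ∫_0^2/3 u dx = 0).


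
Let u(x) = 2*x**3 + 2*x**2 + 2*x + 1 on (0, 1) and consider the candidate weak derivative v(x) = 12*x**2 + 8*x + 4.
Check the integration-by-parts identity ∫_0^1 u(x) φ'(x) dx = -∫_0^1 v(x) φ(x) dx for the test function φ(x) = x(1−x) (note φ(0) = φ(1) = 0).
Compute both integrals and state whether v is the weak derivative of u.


LHS = -29/30, RHS = -29/15. No, v is not the weak derivative of u.

u(x) = 2*x**3 + 2*x**2 + 2*x + 1, classical derivative u'(x) = 6*x**2 + 4*x + 2.
φ(x) = x(1−x), so φ'(x) = 1 - 2*x.
Note φ(0) = φ(1) = 0, so the boundary term u·φ vanishes.
LHS = ∫_0^1 u(x) φ'(x) dx = ∫_0^1 (-4*x^4 - 2*x^3 - 2*x^2 + 1) dx. Term by term:
  ∫_0^1 -4*x^4 dx = -4/5;  ∫_0^1 -2*x^3 dx = -1/2;  ∫_0^1 -2*x^2 dx = -2/3;
  ∫_0^1 1 dx = 1.
Sum: -4/5 − 1/2 − 2/3 + 1 = -29/30.
So LHS = -29/30.
∫_0^1 v(x) φ(x) dx = ∫_0^1 (-12*x^4 + 4*x^3 + 4*x^2 + 4*x) dx. Term by term:
  ∫_0^1 -12*x^4 dx = -12/5;  ∫_0^1 4*x^3 dx = 1;  ∫_0^1 4*x^2 dx = 4/3;
  ∫_0^1 4*x dx = 2.
Sum: -12/5 + 1 + 4/3 + 2 = 29/15.
So RHS = -∫_0^1 v(x) φ(x) dx = -29/15.
LHS − RHS = 29/30 ≠ 0, so the identity fails.
(For a valid weak derivative the identity must hold for EVERY test function, in particular this one. The failure shows v is NOT the weak derivative of u.)
Correct weak derivative would be u'(x) = 6*x**2 + 4*x + 2.


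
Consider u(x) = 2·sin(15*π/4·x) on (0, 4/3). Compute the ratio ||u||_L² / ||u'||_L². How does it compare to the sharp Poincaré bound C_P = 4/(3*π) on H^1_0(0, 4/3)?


||u||_L² / ||u'||_L² = 4/(15*π) < C_P = 4/(3*π).

u(x) = 2·sin(15*π/4·x), so u'(x) = 15*π*cos(15*π*x/4)/2.
Writing u(x) = A·sin(kπx/L) with A = 2 and k = 5, use ∫_0^L sin²(kπx/L) dx = L/2 and ∫_0^L cos²(kπx/L) dx = L/2.
u² = 4·sin²(15*π/4·x) and (u')² = 225*π^2/4·cos²(15*π/4·x), and each of sin², cos² integrates to L/2 = 2/3 over (0, 4/3).
∫_0^4/3 u² dx = 8/3, so ||u||_L² = 2*sqrt(6)/3.
∫_0^4/3 (u')² dx = 75*π^2/2, so ||u'||_L² = 5*sqrt(6)*π/2.
Ratio ||u||_L² / ||u'||_L² = 4/(15*π).
Sharp Poincaré constant on H^1_0(0, 4/3) is C_P = L/π = 4/(3*π), achieved by sin(3*π/4·x).
This is the k = 5 harmonic; the ratio L/(kπ) is strictly less than C_P = L/π, consistent with the sharp inequality ||u||_L² ≤ C_P ||u'||_L².


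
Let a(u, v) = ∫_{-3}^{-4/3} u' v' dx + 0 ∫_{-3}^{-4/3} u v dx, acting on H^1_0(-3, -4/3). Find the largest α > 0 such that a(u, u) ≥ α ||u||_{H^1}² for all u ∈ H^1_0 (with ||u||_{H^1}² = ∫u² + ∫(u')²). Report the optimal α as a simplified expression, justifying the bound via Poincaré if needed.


α = 9*π^2/(25 + 9*π^2)

Coercivity of a(·,·) on H^1_0(-3, -4/3) means a(u, u) ≥ α ||u||_{H^1}² for every u ∈ H^1_0.
The interval has length L = 5/3, and Poincaré/coercivity depend only on L. Here a(u, u) = ∫(u')² + (0)·∫u².
Here c = 0, so a(u,u) = ∫(u')² alone. The condition a(u,u) ≥ α||u||_{H^1}² reads (1−α)∫(u')² ≥ (α−c)∫u². Any admissible α is ≤ 1 (rapidly oscillating u have ∫u²/∫(u')² → 0), and α = 1 would force 0 ≥ (1−c)∫u², impossible since c < 1; so 1−α > 0. By the sharp Poincaré inequality on H^1_0 of an interval of length L, ∫(u')² ≥ (π/L)²∫u² with equality for the first sine mode sin(π(x−x₀)/L) (x₀ the left endpoint), so the inequality holds for all u iff (1−α)(π/L)² ≥ α − c, i.e. α ≤ ((π/L)² + c)/((π/L)² + 1) = (1 + c(L/π)²)/(1 + (L/π)²). (Direct route, valid since c ≤ 0: Poincaré gives c∫u² ≥ c(L/π)²∫(u')², so a(u,u) ≥ (1 + c(L/π)²)∫(u')², while ||u||_{H^1}² ≤ (1 + (L/π)²)∫(u')²; dividing yields the same α.) With (π/L)² = 9*π^2/25 and c = 0, the largest admissible constant is α = ((π/L)² + c)/((π/L)² + 1).
Simplifying, α = 9*π^2/(25 + 9*π^2).


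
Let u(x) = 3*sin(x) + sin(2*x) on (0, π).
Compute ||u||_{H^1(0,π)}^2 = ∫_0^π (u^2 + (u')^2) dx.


||u||_{H^1(0,π)}^2 = 23*π/2

u'(x) = 3*cos(x) + 2*cos(2*x).
Expand u² and (u')² and integrate term by term on (0, π), using: for integers n ≥ 1, ∫_0^π sin²(nx) dx = ∫_0^π cos²(nx) dx = π/2; for n ≠ n', ∫_0^π sin(nx)sin(n'x) dx = ∫_0^π cos(nx)cos(n'x) dx = 0; and by product-to-sum, ∫_0^π sin(nx)cos(n'x) dx = ½∫_0^π [sin((n+n')x) + sin((n−n')x)] dx, which is 0 when n+n' is even and 2n/(n²−n'²) when n+n' is odd (it need not vanish on (0, π)).
  u² squared terms: (3)²·∫sin(x)² dx = 9·π/2 = 9*π/2;  (1)²·∫sin(2x)² dx = 1·π/2 = π/2.
  u² cross terms: 2·(3)·(1)·∫sin(x)·sin(2x) dx = 6·(0) = 0.
  So ∫_0^π u² dx = 9*π/2 + π/2 + 0 = 5*π.
  (u')² squared terms: (2)²·∫cos(2x)² dx = 4·π/2 = 2*π;  (3)²·∫cos(x)² dx = 9·π/2 = 9*π/2.
  (u')² cross terms: 2·(2)·(3)·∫cos(2x)·cos(x) dx = 12·(0) = 0.
  So ∫_0^π (u')² dx = 2*π + 9*π/2 + 0 = 13*π/2.
||u||_{H^1}^2 = (5*π) + (13*π/2) = 23*π/2.


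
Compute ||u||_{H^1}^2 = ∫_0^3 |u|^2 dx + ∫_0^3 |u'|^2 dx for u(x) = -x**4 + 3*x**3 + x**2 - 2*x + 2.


||u||_{H^1}^2 = 8403/28

The H^1 norm (squared) on an interval (0, L) is
  ||u||_{H^1}^2 = ∫_0^L u(x)^2 dx + ∫_0^L u'(x)^2 dx.
Compute u'(x) = -4*x**3 + 9*x**2 + 2*x - 2.
Then u(x)^2 = x**8 - 6*x**7 + 7*x**6 + 10*x**5 - 15*x**4 + 8*x**3 + 8*x**2 - 8*x + 4 and u'(x)^2 = 16*x**6 - 72*x**5 + 65*x**4 + 52*x**3 - 32*x**2 - 8*x + 4.
Integrate each monomial from 0 to 3 using ∫_0^3 c·x^n dx = c·3^(n+1)/(n+1):
  ∫_0^3 u(x)^2 dx = ∫_0^3 (x^8 - 6*x^7 + 7*x^6 + 10*x^5 - 15*x^4 + 8*x^3 + 8*x^2 - 8*x + 4) dx. Term by term:
    ∫_0^3 x^8 dx = 2187;  ∫_0^3 -6*x^7 dx = -19683/4;  ∫_0^3 7*x^6 dx = 2187;
    ∫_0^3 10*x^5 dx = 1215;  ∫_0^3 -15*x^4 dx = -729;  ∫_0^3 8*x^3 dx = 162;
    ∫_0^3 8*x^2 dx = 72;  ∫_0^3 -8*x dx = -36;  ∫_0^3 4 dx = 12.
  Sum: 2187 − 19683/4 + 2187 + 1215 − 729 + 162 + 72 − 36 + 12 = 597/4.
  ∫_0^3 u'(x)^2 dx = ∫_0^3 (16*x^6 - 72*x^5 + 65*x^4 + 52*x^3 - 32*x^2 - 8*x + 4) dx. Term by term:
    ∫_0^3 16*x^6 dx = 34992/7;  ∫_0^3 -72*x^5 dx = -8748;  ∫_0^3 65*x^4 dx = 3159;
    ∫_0^3 52*x^3 dx = 1053;  ∫_0^3 -32*x^2 dx = -288;  ∫_0^3 -8*x dx = -36;
    ∫_0^3 4 dx = 12.
  Sum: 34992/7 − 8748 + 3159 + 1053 − 288 − 36 + 12 = 1056/7.
Adding: ||u||_{H^1}^2 = 597/4 + 1056/7 = 8403/28.


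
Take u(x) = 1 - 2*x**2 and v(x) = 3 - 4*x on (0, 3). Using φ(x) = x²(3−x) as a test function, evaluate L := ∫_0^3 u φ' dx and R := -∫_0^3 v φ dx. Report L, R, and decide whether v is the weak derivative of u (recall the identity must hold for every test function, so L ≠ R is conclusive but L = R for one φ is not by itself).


LHS = 243/5, RHS = 567/20. No, v is not the weak derivative of u.

u(x) = 1 - 2*x**2, classical derivative u'(x) = -4*x.
φ(x) = x²(3−x), so φ'(x) = 3*x*(2 - x).
Note φ(0) = φ(3) = 0, so the boundary term u·φ vanishes.
LHS = ∫_0^3 u(x) φ'(x) dx = ∫_0^3 (6*x^4 - 12*x^3 - 3*x^2 + 6*x) dx. Term by term:
  ∫_0^3 6*x^4 dx = 1458/5;  ∫_0^3 -12*x^3 dx = -243;  ∫_0^3 -3*x^2 dx = -27;
  ∫_0^3 6*x dx = 27.
Sum: 1458/5 − 243 − 27 + 27 = 243/5.
So LHS = 243/5.
∫_0^3 v(x) φ(x) dx = ∫_0^3 (4*x^4 - 15*x^3 + 9*x^2) dx. Term by term:
  ∫_0^3 4*x^4 dx = 972/5;  ∫_0^3 -15*x^3 dx = -1215/4;  ∫_0^3 9*x^2 dx = 81.
Sum: 972/5 − 1215/4 + 81 = -567/20.
So RHS = -∫_0^3 v(x) φ(x) dx = 567/20.
LHS − RHS = 81/4 ≠ 0, so the identity fails.
(For a valid weak derivative the identity must hold for EVERY test function, in particular this one. The failure shows v is NOT the weak derivative of u.)
Correct weak derivative would be u'(x) = -4*x.


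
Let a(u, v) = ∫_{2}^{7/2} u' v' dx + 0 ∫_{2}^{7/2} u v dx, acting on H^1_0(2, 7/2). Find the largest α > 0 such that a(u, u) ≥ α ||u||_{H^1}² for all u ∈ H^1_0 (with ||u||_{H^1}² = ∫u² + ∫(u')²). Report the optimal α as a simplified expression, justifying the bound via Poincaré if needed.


α = 4*π^2/(9 + 4*π^2)

Coercivity of a(·,·) on H^1_0(2, 7/2) means a(u, u) ≥ α ||u||_{H^1}² for every u ∈ H^1_0.
The interval has length L = 3/2, and Poincaré/coercivity depend only on L. Here a(u, u) = ∫(u')² + (0)·∫u².
Here c = 0, so a(u,u) = ∫(u')² alone. The condition a(u,u) ≥ α||u||_{H^1}² reads (1−α)∫(u')² ≥ (α−c)∫u². Any admissible α is ≤ 1 (rapidly oscillating u have ∫u²/∫(u')² → 0), and α = 1 would force 0 ≥ (1−c)∫u², impossible since c < 1; so 1−α > 0. By the sharp Poincaré inequality on H^1_0 of an interval of length L, ∫(u')² ≥ (π/L)²∫u² with equality for the first sine mode sin(π(x−x₀)/L) (x₀ the left endpoint), so the inequality holds for all u iff (1−α)(π/L)² ≥ α − c, i.e. α ≤ ((π/L)² + c)/((π/L)² + 1) = (1 + c(L/π)²)/(1 + (L/π)²). (Direct route, valid since c ≤ 0: Poincaré gives c∫u² ≥ c(L/π)²∫(u')², so a(u,u) ≥ (1 + c(L/π)²)∫(u')², while ||u||_{H^1}² ≤ (1 + (L/π)²)∫(u')²; dividing yields the same α.) With (π/L)² = 4*π^2/9 and c = 0, the largest admissible constant is α = ((π/L)² + c)/((π/L)² + 1).
Simplifying, α = 4*π^2/(9 + 4*π^2).


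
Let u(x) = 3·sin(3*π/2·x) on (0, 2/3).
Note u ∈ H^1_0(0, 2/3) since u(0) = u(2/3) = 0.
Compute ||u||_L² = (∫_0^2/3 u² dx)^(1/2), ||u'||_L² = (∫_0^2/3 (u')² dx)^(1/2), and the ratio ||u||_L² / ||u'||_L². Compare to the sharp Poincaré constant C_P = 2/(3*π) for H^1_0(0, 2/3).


||u||_L² / ||u'||_L² = 2/(3*π) = C_P.

u(x) = 3·sin(3*π/2·x), so u'(x) = 9*π*cos(3*π*x/2)/2.
Writing u(x) = A·sin(kπx/L) with A = 3 and k = 1, use ∫_0^L sin²(kπx/L) dx = L/2 and ∫_0^L cos²(kπx/L) dx = L/2.
u² = 9·sin²(3*π/2·x) and (u')² = 81*π^2/4·cos²(3*π/2·x), and each of sin², cos² integrates to L/2 = 1/3 over (0, 2/3).
∫_0^2/3 u² dx = 3, so ||u||_L² = sqrt(3).
∫_0^2/3 (u')² dx = 27*π^2/4, so ||u'||_L² = 3*sqrt(3)*π/2.
Ratio ||u||_L² / ||u'||_L² = 2/(3*π).
Sharp Poincaré constant on H^1_0(0, 2/3) is C_P = L/π = 2/(3*π), achieved by sin(3*π/2·x).
This is the k = 1 eigenfunction (up to amplitude), so the ratio equals the sharp Poincaré constant exactly.


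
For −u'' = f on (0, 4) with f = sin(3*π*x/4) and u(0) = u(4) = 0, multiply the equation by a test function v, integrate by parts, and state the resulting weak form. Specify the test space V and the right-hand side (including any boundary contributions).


V = H^1_0(0, 4) (so v(0) = v(4) = 0); weak form: ∫_0^4 u'v' dx = ∫_0^4 (sin(3*π*x/4)) v dx for all v ∈ V.

Multiply both sides by a test function v and integrate from 0 to 4:
  ∫_0^4 −u''(x) v(x) dx = ∫_0^4 f(x) v(x) dx.
Integrate the LHS by parts once:
  ∫_0^4 −u'' v dx = −[u'(x) v(x)]_0^4 + ∫_0^4 u'(x) v'(x) dx.
Thus ∫_0^4 u'(x) v'(x) dx = ∫_0^4 f(x) v(x) dx + [u'(x) v(x)]_0^4.
Choose V so that boundary terms are either known or forced to vanish.
u is Dirichlet: u(0) = u(4) = 0. Let V = H^1_0(0, 4); then v(0) = v(4) = 0, and [u' v]_0^4 = 0.
Weak formulation: find u (satisfying any essential BC) such that ∫_0^4 u'(x) v'(x) dx = ∫_0^4 f v dx for all v ∈ V.
Substituting f(x) = sin(3*π*x/4), the right-hand side is ∫_0^4 (sin(3*π*x/4)) v dx.


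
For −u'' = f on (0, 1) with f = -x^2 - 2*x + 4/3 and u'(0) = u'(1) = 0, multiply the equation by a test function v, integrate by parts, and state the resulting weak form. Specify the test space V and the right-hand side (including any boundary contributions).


V = H^1(0, 1) (no boundary constraint on v; u is determined up to an additive constant); weak form: ∫_0^1 u'v' dx = ∫_0^1 (-x^2 - 2*x + 4/3) v dx for all v ∈ V.

Multiply both sides by a test function v and integrate from 0 to 1:
  ∫_0^1 −u''(x) v(x) dx = ∫_0^1 f(x) v(x) dx.
Integrate the LHS by parts once:
  ∫_0^1 −u'' v dx = −[u'(x) v(x)]_0^1 + ∫_0^1 u'(x) v'(x) dx.
Thus ∫_0^1 u'(x) v'(x) dx = ∫_0^1 f(x) v(x) dx + [u'(x) v(x)]_0^1.
Choose V so that boundary terms are either known or forced to vanish.
u has homogeneous Neumann: u'(0) = u'(1) = 0. So [u' v]_0^1 = 0·v(1) − 0·v(0) = 0 for any v; take V = H^1(0, 1).
Weak formulation: find u (satisfying any essential BC) such that ∫_0^1 u'(x) v'(x) dx = ∫_0^1 f v dx for all v ∈ V (homogeneous Neumann, so boundary terms vanish).
Substituting f(x) = -x^2 - 2*x + 4/3, the right-hand side is ∫_0^1 (-x^2 - 2*x + 4/3) v dx.
Compatibility check (pure Neumann): taking v ≡ 1 ∈ V gives 0 = ∫_0^1 f dx + (0) − (0), i.e. ∫_0^1 f dx must equal u'(0) − u'(1) = 0. Indeed ∫_0^1 (-x^2 - 2*x + 4/3) dx = 0, so the data are compatible. The solution is then unique only up to an additive constant (fix it e.g. by requiring ∫_0^1 u dx = 0).


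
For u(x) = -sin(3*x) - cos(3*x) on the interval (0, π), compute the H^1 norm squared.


||u||_{H^1(0,π)}^2 = 10*π

u'(x) = 3*sin(3*x) - 3*cos(3*x).
Expand u² and (u')² and integrate term by term on (0, π), using: for integers n ≥ 1, ∫_0^π sin²(nx) dx = ∫_0^π cos²(nx) dx = π/2; for n ≠ n', ∫_0^π sin(nx)sin(n'x) dx = ∫_0^π cos(nx)cos(n'x) dx = 0; and by product-to-sum, ∫_0^π sin(nx)cos(n'x) dx = ½∫_0^π [sin((n+n')x) + sin((n−n')x)] dx, which is 0 when n+n' is even and 2n/(n²−n'²) when n+n' is odd (it need not vanish on (0, π)).
  u² squared terms: (-1)²·∫cos(3x)² dx = 1·π/2 = π/2;  (-1)²·∫sin(3x)² dx = 1·π/2 = π/2.
  u² cross terms: 2·(-1)·(-1)·∫cos(3x)·sin(3x) dx = 2·(0) = 0.
  So ∫_0^π u² dx = π/2 + π/2 + 0 = π.
  (u')² squared terms: (-3)²·∫cos(3x)² dx = 9·π/2 = 9*π/2;  (3)²·∫sin(3x)² dx = 9·π/2 = 9*π/2.
  (u')² cross terms: 2·(-3)·(3)·∫cos(3x)·sin(3x) dx = -18·(0) = 0.
  So ∫_0^π (u')² dx = 9*π/2 + 9*π/2 + 0 = 9*π.
||u||_{H^1}^2 = (π) + (9*π) = 10*π.


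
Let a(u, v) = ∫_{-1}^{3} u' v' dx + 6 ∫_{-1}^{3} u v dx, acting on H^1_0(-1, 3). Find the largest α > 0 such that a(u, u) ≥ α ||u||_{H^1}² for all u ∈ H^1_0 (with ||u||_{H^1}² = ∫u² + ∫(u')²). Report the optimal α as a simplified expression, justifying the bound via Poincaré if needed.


α = 1

Coercivity of a(·,·) on H^1_0(-1, 3) means a(u, u) ≥ α ||u||_{H^1}² for every u ∈ H^1_0.
The interval has length L = 4, and Poincaré/coercivity depend only on L. Here a(u, u) = ∫(u')² + (6)·∫u².
Here c = 6 ≥ 1, so a(u,u) = ∫(u')² + c∫u² ≥ ∫(u')² + ∫u² = ||u||_{H^1}², i.e. α = 1 works. No larger α is possible: a(u,u) ≥ α||u||_{H^1}² means (1−α)∫(u')² ≥ (α−c)∫u², and for the modes u_n = sin(nπ(x−x₀)/L) (x₀ the left endpoint) one has ∫u_n²/∫(u_n')² = (L/(nπ))² → 0, so a(u_n,u_n)/||u_n||_{H^1}² → 1. Hence the optimal constant is α = 1.
Therefore α = 1.


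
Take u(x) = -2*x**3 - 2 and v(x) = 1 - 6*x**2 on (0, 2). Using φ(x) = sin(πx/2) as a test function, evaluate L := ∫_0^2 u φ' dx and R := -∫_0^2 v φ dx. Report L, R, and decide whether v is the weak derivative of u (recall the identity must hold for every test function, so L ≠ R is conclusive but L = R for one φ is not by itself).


LHS = -192/π^3 + 48/π, RHS = -192/π^3 + 44/π. No, v is not the weak derivative of u.

u(x) = -2*x**3 - 2, classical derivative u'(x) = -6*x**2.
φ(x) = sin(πx/2), so φ'(x) = π*cos(π*x/2)/2.
Note φ(0) = φ(2) = 0, so the boundary term u·φ vanishes.
LHS = ∫_0^2 u(x) φ'(x) dx = ∫_0^2 (-π*x^3*cos(π*x/2) - π*cos(π*x/2)) dx. Term by term:
  ∫_0^2 -π*cos(π*x/2) dx = 0;  ∫_0^2 -π*x^3*cos(π*x/2) dx = -192/π^3 + 48/π.
Sum: 0 + -192/π^3 + 48/π = -192/π^3 + 48/π.
So LHS = -192/π^3 + 48/π.
∫_0^2 v(x) φ(x) dx = ∫_0^2 (-6*x^2*sin(π*x/2) + sin(π*x/2)) dx. Term by term:
  ∫_0^2 -6*x^2*sin(π*x/2) dx = -48/π + 192/π^3;  ∫_0^2 sin(π*x/2) dx = 4/π.
Sum: -48/π + 192/π^3 + 4/π = -44/π + 192/π^3.
So RHS = -∫_0^2 v(x) φ(x) dx = -192/π^3 + 44/π.
LHS − RHS = 4/π ≠ 0, so the identity fails.
(For a valid weak derivative the identity must hold for EVERY test function, in particular this one. The failure shows v is NOT the weak derivative of u.)
Correct weak derivative would be u'(x) = -6*x**2.


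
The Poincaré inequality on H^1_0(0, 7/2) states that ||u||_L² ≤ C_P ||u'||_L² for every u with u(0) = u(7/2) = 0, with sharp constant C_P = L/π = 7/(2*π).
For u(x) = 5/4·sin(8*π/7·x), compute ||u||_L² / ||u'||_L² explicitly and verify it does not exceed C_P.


||u||_L² / ||u'||_L² = 7/(8*π) < C_P = 7/(2*π).

u(x) = 5/4·sin(8*π/7·x), so u'(x) = 10*π*cos(8*π*x/7)/7.
Writing u(x) = A·sin(kπx/L) with A = 5/4 and k = 4, use ∫_0^L sin²(kπx/L) dx = L/2 and ∫_0^L cos²(kπx/L) dx = L/2.
u² = 25/16·sin²(8*π/7·x) and (u')² = 100*π^2/49·cos²(8*π/7·x), and each of sin², cos² integrates to L/2 = 7/4 over (0, 7/2).
∫_0^7/2 u² dx = 175/64, so ||u||_L² = 5*sqrt(7)/8.
∫_0^7/2 (u')² dx = 25*π^2/7, so ||u'||_L² = 5*sqrt(7)*π/7.
Ratio ||u||_L² / ||u'||_L² = 7/(8*π).
Sharp Poincaré constant on H^1_0(0, 7/2) is C_P = L/π = 7/(2*π), achieved by sin(2*π/7·x).
This is the k = 4 harmonic; the ratio L/(kπ) is strictly less than C_P = L/π, consistent with the sharp inequality ||u||_L² ≤ C_P ||u'||_L².


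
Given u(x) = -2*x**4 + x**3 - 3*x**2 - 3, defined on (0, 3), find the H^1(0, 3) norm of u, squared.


||u||_{H^1}^2 = 143748/5

The H^1 norm (squared) on an interval (0, L) is
  ||u||_{H^1}^2 = ∫_0^L u(x)^2 dx + ∫_0^L u'(x)^2 dx.
Compute u'(x) = -8*x**3 + 3*x**2 - 6*x.
Then u(x)^2 = 4*x**8 - 4*x**7 + 13*x**6 - 6*x**5 + 21*x**4 - 6*x**3 + 18*x**2 + 9 and u'(x)^2 = 64*x**6 - 48*x**5 + 105*x**4 - 36*x**3 + 36*x**2.
Integrate each monomial from 0 to 3 using ∫_0^3 c·x^n dx = c·3^(n+1)/(n+1):
  ∫_0^3 u(x)^2 dx = ∫_0^3 (4*x^8 - 4*x^7 + 13*x^6 - 6*x^5 + 21*x^4 - 6*x^3 + 18*x^2 + 9) dx. Term by term:
    ∫_0^3 4*x^8 dx = 8748;  ∫_0^3 -4*x^7 dx = -6561/2;  ∫_0^3 13*x^6 dx = 28431/7;
    ∫_0^3 -6*x^5 dx = -729;  ∫_0^3 21*x^4 dx = 5103/5;  ∫_0^3 -6*x^3 dx = -243/2;
    ∫_0^3 18*x^2 dx = 162;  ∫_0^3 9 dx = 27.
  Sum: 8748 − 6561/2 + 28431/7 − 729 + 5103/5 − 243/2 + 162 + 27 = 346086/35.
  ∫_0^3 u'(x)^2 dx = ∫_0^3 (64*x^6 - 48*x^5 + 105*x^4 - 36*x^3 + 36*x^2) dx. Term by term:
    ∫_0^3 64*x^6 dx = 139968/7;  ∫_0^3 -48*x^5 dx = -5832;  ∫_0^3 105*x^4 dx = 5103;
    ∫_0^3 -36*x^3 dx = -729;  ∫_0^3 36*x^2 dx = 324.
  Sum: 139968/7 − 5832 + 5103 − 729 + 324 = 132030/7.
Adding: ||u||_{H^1}^2 = 346086/35 + 132030/7 = 143748/5.


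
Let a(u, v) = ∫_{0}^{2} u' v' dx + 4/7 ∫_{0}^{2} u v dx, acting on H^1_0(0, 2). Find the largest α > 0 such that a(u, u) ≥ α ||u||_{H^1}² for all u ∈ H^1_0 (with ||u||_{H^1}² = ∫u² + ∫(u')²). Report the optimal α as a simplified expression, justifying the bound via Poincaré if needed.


α = (16/7 + π^2)/(4 + π^2)

Coercivity of a(·,·) on H^1_0(0, 2) means a(u, u) ≥ α ||u||_{H^1}² for every u ∈ H^1_0.
The interval has length L = 2, and Poincaré/coercivity depend only on L. Here a(u, u) = ∫(u')² + (4/7)·∫u².
Here 0 < c = 4/7 < 1. The condition a(u,u) ≥ α||u||_{H^1}² reads (1−α)∫(u')² ≥ (α−c)∫u². Any admissible α is ≤ 1 (rapidly oscillating u have ∫u²/∫(u')² → 0), and α = 1 would force 0 ≥ (1−c)∫u², impossible since c < 1; so 1−α > 0. By the sharp Poincaré inequality on H^1_0 of an interval of length L, ∫(u')² ≥ (π/L)²∫u² with equality for the first sine mode sin(π(x−x₀)/L) (x₀ the left endpoint), so the inequality holds for all u iff (1−α)(π/L)² ≥ α − c, i.e. α ≤ ((π/L)² + c)/((π/L)² + 1) = (1 + c(L/π)²)/(1 + (L/π)²). With (π/L)² = π^2/4 and c = 4/7, the largest admissible constant is α = ((π/L)² + c)/((π/L)² + 1).
Simplifying, α = (16/7 + π^2)/(4 + π^2).


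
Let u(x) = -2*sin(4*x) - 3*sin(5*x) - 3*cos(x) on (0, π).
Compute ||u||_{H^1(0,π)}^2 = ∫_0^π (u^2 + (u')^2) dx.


||u||_{H^1(0,π)}^2 = 64/5 + 160*π

u'(x) = 3*sin(x) - 8*cos(4*x) - 15*cos(5*x).
Expand u² and (u')² and integrate term by term on (0, π), using: for integers n ≥ 1, ∫_0^π sin²(nx) dx = ∫_0^π cos²(nx) dx = π/2; for n ≠ n', ∫_0^π sin(nx)sin(n'x) dx = ∫_0^π cos(nx)cos(n'x) dx = 0; and by product-to-sum, ∫_0^π sin(nx)cos(n'x) dx = ½∫_0^π [sin((n+n')x) + sin((n−n')x)] dx, which is 0 when n+n' is even and 2n/(n²−n'²) when n+n' is odd (it need not vanish on (0, π)).
  u² squared terms: (-3)²·∫cos(x)² dx = 9·π/2 = 9*π/2;  (-3)²·∫sin(5x)² dx = 9·π/2 = 9*π/2;  (-2)²·∫sin(4x)² dx = 4·π/2 = 2*π.
  u² cross terms: 2·(-3)·(-3)·∫cos(x)·sin(5x) dx = 18·(0) = 0;  2·(-3)·(-2)·∫cos(x)·sin(4x) dx = 12·(8/15) = 32/5;  2·(-3)·(-2)·∫sin(5x)·sin(4x) dx = 12·(0) = 0.
  So ∫_0^π u² dx = 9*π/2 + 9*π/2 + 2*π + 0 + 32/5 + 0 = 32/5 + 11*π.
  (u')² squared terms: (-15)²·∫cos(5x)² dx = 225·π/2 = 225*π/2;  (-8)²·∫cos(4x)² dx = 64·π/2 = 32*π;  (3)²·∫sin(x)² dx = 9·π/2 = 9*π/2.
  (u')² cross terms: 2·(-15)·(-8)·∫cos(5x)·cos(4x) dx = 240·(0) = 0;  2·(-15)·(3)·∫cos(5x)·sin(x) dx = -90·(0) = 0;  2·(-8)·(3)·∫cos(4x)·sin(x) dx = -48·(-2/15) = 32/5.
  So ∫_0^π (u')² dx = 225*π/2 + 32*π + 9*π/2 + 0 + 0 + 32/5 = 32/5 + 149*π.
||u||_{H^1}^2 = (32/5 + 11*π) + (32/5 + 149*π) = 64/5 + 160*π.


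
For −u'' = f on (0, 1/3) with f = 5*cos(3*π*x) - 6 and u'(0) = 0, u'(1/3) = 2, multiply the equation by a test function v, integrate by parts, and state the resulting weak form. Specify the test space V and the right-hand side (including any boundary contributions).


V = H^1(0, 1/3) (v unrestricted at boundary; u is determined up to an additive constant); weak form: ∫_0^1/3 u'v' dx = ∫_0^1/3 (5*cos(3*π*x) - 6) v dx + 2·v(1/3) for all v ∈ V.

Multiply both sides by a test function v and integrate from 0 to 1/3:
  ∫_0^1/3 −u''(x) v(x) dx = ∫_0^1/3 f(x) v(x) dx.
Integrate the LHS by parts once:
  ∫_0^1/3 −u'' v dx = −[u'(x) v(x)]_0^1/3 + ∫_0^1/3 u'(x) v'(x) dx.
Thus ∫_0^1/3 u'(x) v'(x) dx = ∫_0^1/3 f(x) v(x) dx + [u'(x) v(x)]_0^1/3.
Choose V so that boundary terms are either known or forced to vanish.
u has inhomogeneous Neumann u'(0) = 0, u'(1/3) = 2. [u' v]_0^1/3 = (2)·v(1/3) − (0)·v(0) = 2·v(1/3). Take V = H^1(0, 1/3); boundary term becomes part of RHS.
Weak formulation: find u (satisfying any essential BC) such that ∫_0^1/3 u'(x) v'(x) dx = ∫_0^1/3 f v dx + 2·v(1/3) for all v ∈ V (Neumann data are natural BCs: they enter the RHS as boundary terms).
Substituting f(x) = 5*cos(3*π*x) - 6, the right-hand side is ∫_0^1/3 (5*cos(3*π*x) - 6) v dx + 2·v(1/3).
Compatibility check (pure Neumann): taking v ≡ 1 ∈ V gives 0 = ∫_0^1/3 f dx + (2) − (0), i.e. ∫_0^1/3 f dx must equal u'(0) − u'(1/3) = -2. Indeed ∫_0^1/3 (5*cos(3*π*x) - 6) dx = -2, so the data are compatible. The solution is then unique only up to an additive constant (fix it e.g. by requiring ∫_0^1/3 u dx = 0).
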